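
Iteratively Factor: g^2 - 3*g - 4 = (g - 4)*(g + 1)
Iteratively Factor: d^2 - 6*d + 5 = (d - 1)*(d - 5)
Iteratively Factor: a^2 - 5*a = (a)*(a - 5)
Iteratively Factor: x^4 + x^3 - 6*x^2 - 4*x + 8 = (x - 2)*(x^3 + 3*x^2 - 4) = (x - 2)*(x - 1)*(x^2 + 4*x + 4) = (x - 2)*(x - 1)*(x + 2)*(x + 2)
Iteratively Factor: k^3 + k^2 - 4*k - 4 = (k + 1)*(k^2 - 4) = (k - 2)*(k + 1)*(k + 2)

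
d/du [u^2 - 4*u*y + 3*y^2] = 2*u - 4*y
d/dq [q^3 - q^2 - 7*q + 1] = 3*q^2 - 2*q - 7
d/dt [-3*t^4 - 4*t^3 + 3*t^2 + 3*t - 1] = -12*t^3 - 12*t^2 + 6*t + 3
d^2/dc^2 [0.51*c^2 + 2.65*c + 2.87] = 1.02000000000000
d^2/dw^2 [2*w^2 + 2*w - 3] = 4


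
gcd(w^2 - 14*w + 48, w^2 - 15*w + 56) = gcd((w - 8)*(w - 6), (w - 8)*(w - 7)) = w - 8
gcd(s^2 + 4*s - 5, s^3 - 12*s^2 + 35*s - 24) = s - 1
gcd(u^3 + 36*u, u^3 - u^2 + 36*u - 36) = u^2 + 36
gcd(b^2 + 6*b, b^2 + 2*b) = b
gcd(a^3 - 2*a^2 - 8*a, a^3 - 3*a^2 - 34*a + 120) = a - 4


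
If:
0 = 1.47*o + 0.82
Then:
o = -0.56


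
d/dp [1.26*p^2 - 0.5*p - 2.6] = 2.52*p - 0.5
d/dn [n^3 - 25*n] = 3*n^2 - 25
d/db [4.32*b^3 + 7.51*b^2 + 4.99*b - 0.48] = 12.96*b^2 + 15.02*b + 4.99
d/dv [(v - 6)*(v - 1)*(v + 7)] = 3*v^2 - 43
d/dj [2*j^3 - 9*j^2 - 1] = 6*j*(j - 3)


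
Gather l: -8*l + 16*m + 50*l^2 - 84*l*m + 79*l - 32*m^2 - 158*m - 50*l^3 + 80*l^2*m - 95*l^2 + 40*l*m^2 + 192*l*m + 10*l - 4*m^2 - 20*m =-50*l^3 + l^2*(80*m - 45) + l*(40*m^2 + 108*m + 81) - 36*m^2 - 162*m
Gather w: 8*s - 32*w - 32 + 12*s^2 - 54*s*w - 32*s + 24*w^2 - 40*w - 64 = 12*s^2 - 24*s + 24*w^2 + w*(-54*s - 72) - 96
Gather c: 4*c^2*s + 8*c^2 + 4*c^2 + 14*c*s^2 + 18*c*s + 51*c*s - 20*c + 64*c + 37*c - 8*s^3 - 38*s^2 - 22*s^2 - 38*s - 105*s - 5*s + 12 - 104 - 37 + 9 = c^2*(4*s + 12) + c*(14*s^2 + 69*s + 81) - 8*s^3 - 60*s^2 - 148*s - 120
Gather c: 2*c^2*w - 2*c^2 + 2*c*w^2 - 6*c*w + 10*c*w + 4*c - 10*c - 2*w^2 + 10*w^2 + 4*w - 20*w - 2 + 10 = c^2*(2*w - 2) + c*(2*w^2 + 4*w - 6) + 8*w^2 - 16*w + 8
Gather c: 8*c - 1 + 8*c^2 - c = 8*c^2 + 7*c - 1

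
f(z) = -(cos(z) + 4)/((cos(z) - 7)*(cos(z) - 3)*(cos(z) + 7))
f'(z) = -(cos(z) + 4)*sin(z)/((cos(z) - 7)*(cos(z) - 3)*(cos(z) + 7)^2) + sin(z)/((cos(z) - 7)*(cos(z) - 3)*(cos(z) + 7)) - (cos(z) + 4)*sin(z)/((cos(z) - 7)*(cos(z) - 3)^2*(cos(z) + 7)) - (cos(z) + 4)*sin(z)/((cos(z) - 7)^2*(cos(z) - 3)*(cos(z) + 7)) = (-2*cos(z)^3 - 9*cos(z)^2 + 24*cos(z) + 343)*sin(z)/((cos(z) - 7)^2*(cos(z) - 3)^2*(cos(z) + 7)^2)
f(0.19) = -0.05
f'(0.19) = 0.01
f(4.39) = -0.02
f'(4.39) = -0.01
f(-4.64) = -0.03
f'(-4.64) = 0.02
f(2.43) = -0.02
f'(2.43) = 0.01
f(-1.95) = -0.02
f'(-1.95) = -0.01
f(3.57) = -0.02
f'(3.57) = -0.00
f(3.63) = -0.02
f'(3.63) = -0.00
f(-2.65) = -0.02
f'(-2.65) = -0.00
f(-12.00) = -0.05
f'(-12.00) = 0.02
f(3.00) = -0.02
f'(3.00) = 0.00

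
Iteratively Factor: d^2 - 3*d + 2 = (d - 1)*(d - 2)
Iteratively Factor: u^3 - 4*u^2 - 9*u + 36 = (u - 4)*(u^2 - 9) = (u - 4)*(u - 3)*(u + 3)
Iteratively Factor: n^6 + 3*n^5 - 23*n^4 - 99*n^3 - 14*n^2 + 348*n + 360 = (n + 2)*(n^5 + n^4 - 25*n^3 - 49*n^2 + 84*n + 180) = (n + 2)^2*(n^4 - n^3 - 23*n^2 - 3*n + 90) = (n + 2)^2*(n + 3)*(n^3 - 4*n^2 - 11*n + 30) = (n + 2)^2*(n + 3)^2*(n^2 - 7*n + 10) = (n - 5)*(n + 2)^2*(n + 3)^2*(n - 2)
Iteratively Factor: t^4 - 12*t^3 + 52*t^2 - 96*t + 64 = (t - 2)*(t^3 - 10*t^2 + 32*t - 32) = (t - 2)^2*(t^2 - 8*t + 16) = (t - 4)*(t - 2)^2*(t - 4)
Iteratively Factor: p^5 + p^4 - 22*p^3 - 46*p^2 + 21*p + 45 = (p + 3)*(p^4 - 2*p^3 - 16*p^2 + 2*p + 15) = (p - 1)*(p + 3)*(p^3 - p^2 - 17*p - 15) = (p - 5)*(p - 1)*(p + 3)*(p^2 + 4*p + 3) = (p - 5)*(p - 1)*(p + 3)^2*(p + 1)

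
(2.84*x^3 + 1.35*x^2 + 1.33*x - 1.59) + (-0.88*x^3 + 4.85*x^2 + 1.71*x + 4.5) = 1.96*x^3 + 6.2*x^2 + 3.04*x + 2.91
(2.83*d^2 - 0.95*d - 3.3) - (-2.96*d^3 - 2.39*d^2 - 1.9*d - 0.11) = 2.96*d^3 + 5.22*d^2 + 0.95*d - 3.19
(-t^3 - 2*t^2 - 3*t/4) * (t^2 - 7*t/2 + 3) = -t^5 + 3*t^4/2 + 13*t^3/4 - 27*t^2/8 - 9*t/4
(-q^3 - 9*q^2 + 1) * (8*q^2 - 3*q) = -8*q^5 - 69*q^4 + 27*q^3 + 8*q^2 - 3*q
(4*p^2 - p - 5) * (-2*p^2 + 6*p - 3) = -8*p^4 + 26*p^3 - 8*p^2 - 27*p + 15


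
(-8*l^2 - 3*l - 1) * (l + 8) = -8*l^3 - 67*l^2 - 25*l - 8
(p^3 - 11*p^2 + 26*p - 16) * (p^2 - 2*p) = p^5 - 13*p^4 + 48*p^3 - 68*p^2 + 32*p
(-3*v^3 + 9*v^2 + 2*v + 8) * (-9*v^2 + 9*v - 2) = 27*v^5 - 108*v^4 + 69*v^3 - 72*v^2 + 68*v - 16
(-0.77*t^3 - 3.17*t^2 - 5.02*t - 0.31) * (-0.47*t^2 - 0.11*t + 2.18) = 0.3619*t^5 + 1.5746*t^4 + 1.0295*t^3 - 6.2127*t^2 - 10.9095*t - 0.6758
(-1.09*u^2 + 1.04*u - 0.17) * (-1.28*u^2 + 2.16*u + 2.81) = 1.3952*u^4 - 3.6856*u^3 - 0.5989*u^2 + 2.5552*u - 0.4777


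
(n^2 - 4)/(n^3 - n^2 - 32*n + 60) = (n + 2)/(n^2 + n - 30)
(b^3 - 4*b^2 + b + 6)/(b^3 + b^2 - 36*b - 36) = (b^2 - 5*b + 6)/(b^2 - 36)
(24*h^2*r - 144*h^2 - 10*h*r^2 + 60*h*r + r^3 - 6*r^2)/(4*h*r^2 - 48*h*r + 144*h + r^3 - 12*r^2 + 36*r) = (24*h^2 - 10*h*r + r^2)/(4*h*r - 24*h + r^2 - 6*r)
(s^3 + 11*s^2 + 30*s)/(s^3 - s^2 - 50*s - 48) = s*(s + 5)/(s^2 - 7*s - 8)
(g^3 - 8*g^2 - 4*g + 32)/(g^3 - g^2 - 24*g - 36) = (g^2 - 10*g + 16)/(g^2 - 3*g - 18)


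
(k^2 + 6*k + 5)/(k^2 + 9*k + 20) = (k + 1)/(k + 4)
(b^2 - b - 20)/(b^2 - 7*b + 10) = (b + 4)/(b - 2)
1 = 1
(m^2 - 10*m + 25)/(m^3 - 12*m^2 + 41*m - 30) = (m - 5)/(m^2 - 7*m + 6)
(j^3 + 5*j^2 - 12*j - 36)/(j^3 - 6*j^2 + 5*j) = (j^3 + 5*j^2 - 12*j - 36)/(j*(j^2 - 6*j + 5))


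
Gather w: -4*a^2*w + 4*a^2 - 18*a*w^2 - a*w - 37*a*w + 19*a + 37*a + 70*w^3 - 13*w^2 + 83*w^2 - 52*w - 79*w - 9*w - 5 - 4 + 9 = 4*a^2 + 56*a + 70*w^3 + w^2*(70 - 18*a) + w*(-4*a^2 - 38*a - 140)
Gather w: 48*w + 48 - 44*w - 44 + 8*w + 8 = 12*w + 12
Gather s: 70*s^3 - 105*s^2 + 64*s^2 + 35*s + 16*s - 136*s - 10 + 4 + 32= 70*s^3 - 41*s^2 - 85*s + 26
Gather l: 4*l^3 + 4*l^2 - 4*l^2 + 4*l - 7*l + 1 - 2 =4*l^3 - 3*l - 1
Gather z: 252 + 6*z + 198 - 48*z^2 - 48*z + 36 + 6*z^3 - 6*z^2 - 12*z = 6*z^3 - 54*z^2 - 54*z + 486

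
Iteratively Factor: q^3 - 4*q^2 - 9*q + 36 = (q + 3)*(q^2 - 7*q + 12) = (q - 3)*(q + 3)*(q - 4)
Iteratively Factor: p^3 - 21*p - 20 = (p - 5)*(p^2 + 5*p + 4) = (p - 5)*(p + 1)*(p + 4)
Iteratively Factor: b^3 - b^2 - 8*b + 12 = (b - 2)*(b^2 + b - 6) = (b - 2)*(b + 3)*(b - 2)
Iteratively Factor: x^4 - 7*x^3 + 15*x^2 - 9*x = (x)*(x^3 - 7*x^2 + 15*x - 9) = x*(x - 3)*(x^2 - 4*x + 3) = x*(x - 3)*(x - 1)*(x - 3)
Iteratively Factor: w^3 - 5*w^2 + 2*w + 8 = (w - 4)*(w^2 - w - 2) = (w - 4)*(w - 2)*(w + 1)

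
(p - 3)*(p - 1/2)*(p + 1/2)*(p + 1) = p^4 - 2*p^3 - 13*p^2/4 + p/2 + 3/4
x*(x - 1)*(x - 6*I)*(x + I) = x^4 - x^3 - 5*I*x^3 + 6*x^2 + 5*I*x^2 - 6*x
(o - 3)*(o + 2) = o^2 - o - 6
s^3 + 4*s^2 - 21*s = s*(s - 3)*(s + 7)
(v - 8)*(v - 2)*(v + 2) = v^3 - 8*v^2 - 4*v + 32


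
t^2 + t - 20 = (t - 4)*(t + 5)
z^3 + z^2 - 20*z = z*(z - 4)*(z + 5)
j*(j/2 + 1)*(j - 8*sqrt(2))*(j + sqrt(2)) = j^4/2 - 7*sqrt(2)*j^3/2 + j^3 - 7*sqrt(2)*j^2 - 8*j^2 - 16*j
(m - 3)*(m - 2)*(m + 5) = m^3 - 19*m + 30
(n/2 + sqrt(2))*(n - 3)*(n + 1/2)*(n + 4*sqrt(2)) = n^4/2 - 5*n^3/4 + 3*sqrt(2)*n^3 - 15*sqrt(2)*n^2/2 + 29*n^2/4 - 20*n - 9*sqrt(2)*n/2 - 12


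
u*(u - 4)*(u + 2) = u^3 - 2*u^2 - 8*u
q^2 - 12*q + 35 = (q - 7)*(q - 5)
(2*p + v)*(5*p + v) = 10*p^2 + 7*p*v + v^2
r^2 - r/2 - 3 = (r - 2)*(r + 3/2)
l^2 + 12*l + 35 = (l + 5)*(l + 7)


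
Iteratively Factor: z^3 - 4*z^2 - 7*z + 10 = (z + 2)*(z^2 - 6*z + 5) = (z - 1)*(z + 2)*(z - 5)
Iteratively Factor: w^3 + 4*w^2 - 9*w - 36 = (w + 3)*(w^2 + w - 12) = (w - 3)*(w + 3)*(w + 4)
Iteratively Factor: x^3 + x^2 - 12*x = (x)*(x^2 + x - 12) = x*(x - 3)*(x + 4)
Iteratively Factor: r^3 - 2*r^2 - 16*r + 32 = (r - 2)*(r^2 - 16) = (r - 4)*(r - 2)*(r + 4)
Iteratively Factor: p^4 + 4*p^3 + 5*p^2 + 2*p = (p + 1)*(p^3 + 3*p^2 + 2*p) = (p + 1)*(p + 2)*(p^2 + p) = p*(p + 1)*(p + 2)*(p + 1)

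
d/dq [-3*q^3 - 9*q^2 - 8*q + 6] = -9*q^2 - 18*q - 8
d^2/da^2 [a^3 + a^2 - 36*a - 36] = 6*a + 2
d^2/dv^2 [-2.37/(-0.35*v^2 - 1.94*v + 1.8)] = (-0.58065*v^2 - 3.21846*v + 2.37*(0.7*v + 1.94)*(1.4*v + 3.88) + 2.9862)/(0.35*v^2 + 1.94*v - 1.8)^3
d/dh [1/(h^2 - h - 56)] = (1 - 2*h)/(-h^2 + h + 56)^2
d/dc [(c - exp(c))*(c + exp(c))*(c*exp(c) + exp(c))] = (c^3 + 4*c^2 - 3*c*exp(2*c) + 2*c - 4*exp(2*c))*exp(c)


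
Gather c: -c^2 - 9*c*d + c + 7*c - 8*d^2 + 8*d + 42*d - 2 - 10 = -c^2 + c*(8 - 9*d) - 8*d^2 + 50*d - 12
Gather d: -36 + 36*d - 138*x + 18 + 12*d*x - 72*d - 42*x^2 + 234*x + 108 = d*(12*x - 36) - 42*x^2 + 96*x + 90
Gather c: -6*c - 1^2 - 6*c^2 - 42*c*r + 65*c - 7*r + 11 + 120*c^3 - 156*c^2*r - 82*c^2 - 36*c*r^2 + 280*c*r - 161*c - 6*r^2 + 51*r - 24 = 120*c^3 + c^2*(-156*r - 88) + c*(-36*r^2 + 238*r - 102) - 6*r^2 + 44*r - 14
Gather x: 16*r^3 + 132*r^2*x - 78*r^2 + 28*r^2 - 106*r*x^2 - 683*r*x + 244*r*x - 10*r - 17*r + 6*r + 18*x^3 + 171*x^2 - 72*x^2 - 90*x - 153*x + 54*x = 16*r^3 - 50*r^2 - 21*r + 18*x^3 + x^2*(99 - 106*r) + x*(132*r^2 - 439*r - 189)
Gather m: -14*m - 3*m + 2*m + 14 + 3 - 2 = 15 - 15*m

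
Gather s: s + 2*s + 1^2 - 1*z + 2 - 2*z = 3*s - 3*z + 3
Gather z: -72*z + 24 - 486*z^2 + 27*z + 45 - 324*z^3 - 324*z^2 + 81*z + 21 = -324*z^3 - 810*z^2 + 36*z + 90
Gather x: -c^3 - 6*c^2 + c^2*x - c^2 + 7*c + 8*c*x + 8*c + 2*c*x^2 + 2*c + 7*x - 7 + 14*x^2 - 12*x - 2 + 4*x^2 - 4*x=-c^3 - 7*c^2 + 17*c + x^2*(2*c + 18) + x*(c^2 + 8*c - 9) - 9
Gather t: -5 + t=t - 5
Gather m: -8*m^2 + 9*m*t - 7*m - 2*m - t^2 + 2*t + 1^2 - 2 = -8*m^2 + m*(9*t - 9) - t^2 + 2*t - 1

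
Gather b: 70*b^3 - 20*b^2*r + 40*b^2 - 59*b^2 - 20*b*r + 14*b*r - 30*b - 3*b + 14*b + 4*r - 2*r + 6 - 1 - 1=70*b^3 + b^2*(-20*r - 19) + b*(-6*r - 19) + 2*r + 4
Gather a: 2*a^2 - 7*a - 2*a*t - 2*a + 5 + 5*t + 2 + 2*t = 2*a^2 + a*(-2*t - 9) + 7*t + 7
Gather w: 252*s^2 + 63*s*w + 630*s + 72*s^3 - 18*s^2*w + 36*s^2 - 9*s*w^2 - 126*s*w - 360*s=72*s^3 + 288*s^2 - 9*s*w^2 + 270*s + w*(-18*s^2 - 63*s)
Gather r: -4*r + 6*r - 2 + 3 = 2*r + 1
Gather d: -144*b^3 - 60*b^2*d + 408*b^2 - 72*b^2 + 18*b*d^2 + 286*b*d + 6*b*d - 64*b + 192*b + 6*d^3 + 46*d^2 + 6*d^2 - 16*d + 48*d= -144*b^3 + 336*b^2 + 128*b + 6*d^3 + d^2*(18*b + 52) + d*(-60*b^2 + 292*b + 32)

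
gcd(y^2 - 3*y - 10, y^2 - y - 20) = y - 5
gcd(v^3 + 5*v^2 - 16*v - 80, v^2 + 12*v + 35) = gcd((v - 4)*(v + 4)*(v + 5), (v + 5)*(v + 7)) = v + 5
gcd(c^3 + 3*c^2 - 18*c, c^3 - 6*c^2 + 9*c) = c^2 - 3*c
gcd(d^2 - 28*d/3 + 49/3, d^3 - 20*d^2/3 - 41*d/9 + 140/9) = d - 7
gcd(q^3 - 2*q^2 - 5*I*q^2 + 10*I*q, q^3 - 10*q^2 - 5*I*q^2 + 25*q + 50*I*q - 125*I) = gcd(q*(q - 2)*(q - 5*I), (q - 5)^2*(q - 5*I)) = q - 5*I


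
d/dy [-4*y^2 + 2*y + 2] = 2 - 8*y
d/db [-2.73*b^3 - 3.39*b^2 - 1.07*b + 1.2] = -8.19*b^2 - 6.78*b - 1.07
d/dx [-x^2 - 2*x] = -2*x - 2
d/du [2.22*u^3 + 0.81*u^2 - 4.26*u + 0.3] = 6.66*u^2 + 1.62*u - 4.26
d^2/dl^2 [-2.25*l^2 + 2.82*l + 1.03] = -4.50000000000000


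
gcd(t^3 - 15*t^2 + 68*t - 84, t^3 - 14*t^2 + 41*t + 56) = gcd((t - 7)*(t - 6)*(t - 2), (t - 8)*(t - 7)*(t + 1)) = t - 7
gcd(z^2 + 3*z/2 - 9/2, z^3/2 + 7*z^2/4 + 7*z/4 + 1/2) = 1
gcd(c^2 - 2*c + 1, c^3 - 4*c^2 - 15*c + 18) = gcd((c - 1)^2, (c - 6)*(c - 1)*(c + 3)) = c - 1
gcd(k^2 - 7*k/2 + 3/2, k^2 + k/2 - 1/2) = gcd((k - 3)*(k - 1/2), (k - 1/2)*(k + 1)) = k - 1/2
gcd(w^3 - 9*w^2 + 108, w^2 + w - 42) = w - 6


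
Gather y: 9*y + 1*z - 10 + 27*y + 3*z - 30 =36*y + 4*z - 40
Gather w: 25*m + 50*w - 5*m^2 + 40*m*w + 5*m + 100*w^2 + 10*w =-5*m^2 + 30*m + 100*w^2 + w*(40*m + 60)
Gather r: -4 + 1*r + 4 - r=0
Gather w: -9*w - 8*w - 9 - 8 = -17*w - 17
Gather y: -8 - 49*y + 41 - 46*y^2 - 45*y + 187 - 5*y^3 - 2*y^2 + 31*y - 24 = -5*y^3 - 48*y^2 - 63*y + 196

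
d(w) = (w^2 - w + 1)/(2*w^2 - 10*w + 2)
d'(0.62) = 0.42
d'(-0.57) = 0.08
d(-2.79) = 0.25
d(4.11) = -2.59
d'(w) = (10 - 4*w)*(w^2 - w + 1)/(2*w^2 - 10*w + 2)^2 + (2*w - 1)/(2*w^2 - 10*w + 2) = 2*(1 - w^2)/(w^4 - 10*w^3 + 27*w^2 - 10*w + 1)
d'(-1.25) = -0.01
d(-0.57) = 0.23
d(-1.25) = 0.22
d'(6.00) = -1.43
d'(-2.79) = -0.03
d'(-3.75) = -0.02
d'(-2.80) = -0.03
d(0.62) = -0.22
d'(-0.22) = 0.41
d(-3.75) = 0.28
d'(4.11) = -4.50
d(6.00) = 2.21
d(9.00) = 0.99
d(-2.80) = 0.25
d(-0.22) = 0.30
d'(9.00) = -0.12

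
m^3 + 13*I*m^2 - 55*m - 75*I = (m + 3*I)*(m + 5*I)^2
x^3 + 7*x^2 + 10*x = x*(x + 2)*(x + 5)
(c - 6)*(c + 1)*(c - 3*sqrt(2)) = c^3 - 5*c^2 - 3*sqrt(2)*c^2 - 6*c + 15*sqrt(2)*c + 18*sqrt(2)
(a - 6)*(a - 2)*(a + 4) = a^3 - 4*a^2 - 20*a + 48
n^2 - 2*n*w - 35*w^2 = (n - 7*w)*(n + 5*w)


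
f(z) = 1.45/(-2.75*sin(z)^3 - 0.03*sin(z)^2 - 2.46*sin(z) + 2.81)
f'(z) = 1.45*(8.25*sin(z)^2*cos(z) + 0.06*sin(z)*cos(z) + 2.46*cos(z))/(-2.75*sin(z)^3 - 0.03*sin(z)^2 - 2.46*sin(z) + 2.81)^2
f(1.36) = -0.66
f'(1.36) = 0.65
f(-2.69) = 0.35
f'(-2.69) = -0.31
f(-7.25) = 0.23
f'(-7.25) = 0.16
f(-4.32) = -0.87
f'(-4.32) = -1.93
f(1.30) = -0.71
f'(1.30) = 0.94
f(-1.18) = 0.20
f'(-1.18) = 0.10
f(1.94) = -0.83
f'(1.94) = -1.67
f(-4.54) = -0.64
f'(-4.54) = -0.51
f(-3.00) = 0.46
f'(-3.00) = -0.38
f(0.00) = 0.52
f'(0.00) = 0.45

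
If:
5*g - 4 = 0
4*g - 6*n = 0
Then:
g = 4/5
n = 8/15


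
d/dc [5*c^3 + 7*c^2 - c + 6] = 15*c^2 + 14*c - 1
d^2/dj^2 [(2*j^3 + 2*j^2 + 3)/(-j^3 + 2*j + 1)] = 2*(-2*j^6 - 12*j^5 - 42*j^4 - 22*j^3 + 6*j^2 - 15*j - 14)/(j^9 - 6*j^7 - 3*j^6 + 12*j^5 + 12*j^4 - 5*j^3 - 12*j^2 - 6*j - 1)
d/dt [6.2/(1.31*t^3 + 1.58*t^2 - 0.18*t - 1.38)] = (-24.366*t^2 - 19.592*t + 1.116)/(1.31*t^3 + 1.58*t^2 - 0.18*t - 1.38)^2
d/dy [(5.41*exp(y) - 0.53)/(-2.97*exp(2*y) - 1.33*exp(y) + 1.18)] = (16.0677*exp(2*y) - 3.1482*exp(y) + 5.6789)*exp(y)/(8.8209*exp(4*y) + 7.9002*exp(3*y) - 5.2403*exp(2*y) - 3.1388*exp(y) + 1.3924)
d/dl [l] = 1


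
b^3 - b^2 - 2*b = b*(b - 2)*(b + 1)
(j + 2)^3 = j^3 + 6*j^2 + 12*j + 8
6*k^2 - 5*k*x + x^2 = (-3*k + x)*(-2*k + x)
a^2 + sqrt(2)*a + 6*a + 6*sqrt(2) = (a + 6)*(a + sqrt(2))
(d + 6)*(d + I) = d^2 + 6*d + I*d + 6*I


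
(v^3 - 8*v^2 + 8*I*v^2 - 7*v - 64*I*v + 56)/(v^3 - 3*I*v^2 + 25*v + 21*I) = (v^2 + v*(-8 + 7*I) - 56*I)/(v^2 - 4*I*v + 21)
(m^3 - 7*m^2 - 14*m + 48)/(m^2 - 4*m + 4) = (m^2 - 5*m - 24)/(m - 2)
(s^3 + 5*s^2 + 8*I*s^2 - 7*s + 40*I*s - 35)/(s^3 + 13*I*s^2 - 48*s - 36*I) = (s^2 + s*(5 + 7*I) + 35*I)/(s^2 + 12*I*s - 36)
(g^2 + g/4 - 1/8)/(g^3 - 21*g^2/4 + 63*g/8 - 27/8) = (8*g^2 + 2*g - 1)/(8*g^3 - 42*g^2 + 63*g - 27)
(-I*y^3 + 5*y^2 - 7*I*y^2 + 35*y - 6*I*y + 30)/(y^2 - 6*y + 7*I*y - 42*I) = (-I*y^3 + y^2*(5 - 7*I) + y*(35 - 6*I) + 30)/(y^2 + y*(-6 + 7*I) - 42*I)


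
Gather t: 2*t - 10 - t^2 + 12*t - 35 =-t^2 + 14*t - 45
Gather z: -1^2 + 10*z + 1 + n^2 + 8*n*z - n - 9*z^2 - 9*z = n^2 - n - 9*z^2 + z*(8*n + 1)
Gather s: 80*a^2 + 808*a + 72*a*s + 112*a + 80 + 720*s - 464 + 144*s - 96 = 80*a^2 + 920*a + s*(72*a + 864) - 480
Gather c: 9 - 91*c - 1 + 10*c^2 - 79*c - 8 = 10*c^2 - 170*c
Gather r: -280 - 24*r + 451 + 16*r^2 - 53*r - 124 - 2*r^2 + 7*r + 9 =14*r^2 - 70*r + 56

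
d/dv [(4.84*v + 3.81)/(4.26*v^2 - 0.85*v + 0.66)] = (-20.6184*v^2 - 32.4612*v + 6.4329)/(18.1476*v^4 - 7.242*v^3 + 6.3457*v^2 - 1.122*v + 0.4356)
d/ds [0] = 0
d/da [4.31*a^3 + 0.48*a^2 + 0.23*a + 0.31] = 12.93*a^2 + 0.96*a + 0.23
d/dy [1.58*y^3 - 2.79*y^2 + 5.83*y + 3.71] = 4.74*y^2 - 5.58*y + 5.83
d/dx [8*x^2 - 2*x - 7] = 16*x - 2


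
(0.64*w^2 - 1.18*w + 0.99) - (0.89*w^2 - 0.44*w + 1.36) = -0.25*w^2 - 0.74*w - 0.37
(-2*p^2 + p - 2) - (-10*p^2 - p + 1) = 8*p^2 + 2*p - 3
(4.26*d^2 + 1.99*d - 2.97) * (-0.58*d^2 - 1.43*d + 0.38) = -2.4708*d^4 - 7.246*d^3 + 0.4957*d^2 + 5.0033*d - 1.1286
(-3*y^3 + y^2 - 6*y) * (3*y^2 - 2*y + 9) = -9*y^5 + 9*y^4 - 47*y^3 + 21*y^2 - 54*y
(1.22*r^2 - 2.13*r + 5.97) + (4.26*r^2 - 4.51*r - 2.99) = 5.48*r^2 - 6.64*r + 2.98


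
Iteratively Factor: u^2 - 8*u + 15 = (u - 5)*(u - 3)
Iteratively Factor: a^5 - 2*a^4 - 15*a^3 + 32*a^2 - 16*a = (a + 4)*(a^4 - 6*a^3 + 9*a^2 - 4*a) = (a - 1)*(a + 4)*(a^3 - 5*a^2 + 4*a) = (a - 4)*(a - 1)*(a + 4)*(a^2 - a) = a*(a - 4)*(a - 1)*(a + 4)*(a - 1)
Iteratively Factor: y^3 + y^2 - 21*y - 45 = (y + 3)*(y^2 - 2*y - 15) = (y + 3)^2*(y - 5)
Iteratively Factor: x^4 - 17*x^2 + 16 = (x + 4)*(x^3 - 4*x^2 - x + 4) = (x - 4)*(x + 4)*(x^2 - 1) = (x - 4)*(x + 1)*(x + 4)*(x - 1)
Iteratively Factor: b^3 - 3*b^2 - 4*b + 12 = (b - 3)*(b^2 - 4) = (b - 3)*(b - 2)*(b + 2)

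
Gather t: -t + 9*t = 8*t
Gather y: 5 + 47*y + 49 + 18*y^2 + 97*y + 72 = 18*y^2 + 144*y + 126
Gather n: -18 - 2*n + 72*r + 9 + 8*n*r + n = n*(8*r - 1) + 72*r - 9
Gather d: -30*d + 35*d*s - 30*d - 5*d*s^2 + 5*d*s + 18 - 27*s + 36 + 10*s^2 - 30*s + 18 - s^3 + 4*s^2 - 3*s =d*(-5*s^2 + 40*s - 60) - s^3 + 14*s^2 - 60*s + 72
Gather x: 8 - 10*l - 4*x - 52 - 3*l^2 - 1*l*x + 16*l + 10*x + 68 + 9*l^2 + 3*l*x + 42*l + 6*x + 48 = 6*l^2 + 48*l + x*(2*l + 12) + 72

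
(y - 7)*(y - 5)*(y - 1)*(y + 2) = y^4 - 11*y^3 + 21*y^2 + 59*y - 70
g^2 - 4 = (g - 2)*(g + 2)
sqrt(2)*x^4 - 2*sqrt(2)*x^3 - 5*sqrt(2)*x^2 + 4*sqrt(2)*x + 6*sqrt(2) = (x - 3)*(x - sqrt(2))*(x + sqrt(2))*(sqrt(2)*x + sqrt(2))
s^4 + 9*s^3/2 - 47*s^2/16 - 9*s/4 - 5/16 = (s - 1)*(s + 1/4)^2*(s + 5)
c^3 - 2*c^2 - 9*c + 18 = (c - 3)*(c - 2)*(c + 3)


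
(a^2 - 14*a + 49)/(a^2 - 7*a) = (a - 7)/a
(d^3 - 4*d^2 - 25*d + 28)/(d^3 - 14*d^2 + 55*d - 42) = (d + 4)/(d - 6)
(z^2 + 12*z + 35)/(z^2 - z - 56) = (z + 5)/(z - 8)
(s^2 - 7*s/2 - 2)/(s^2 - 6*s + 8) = (s + 1/2)/(s - 2)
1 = 1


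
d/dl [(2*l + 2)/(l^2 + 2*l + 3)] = 2*(-l^2 - 2*l + 1)/(l^4 + 4*l^3 + 10*l^2 + 12*l + 9)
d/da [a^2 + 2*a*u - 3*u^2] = 2*a + 2*u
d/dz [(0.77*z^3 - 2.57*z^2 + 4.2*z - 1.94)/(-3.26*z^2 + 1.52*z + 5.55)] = (-2.5102*z^4 + 2.3408*z^3 + 22.6061*z^2 - 41.1758*z + 26.2588)/(10.6276*z^4 - 9.9104*z^3 - 33.8756*z^2 + 16.872*z + 30.8025)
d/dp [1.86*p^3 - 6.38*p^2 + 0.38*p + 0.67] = 5.58*p^2 - 12.76*p + 0.38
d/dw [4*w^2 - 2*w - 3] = 8*w - 2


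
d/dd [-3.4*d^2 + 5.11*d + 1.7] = 5.11 - 6.8*d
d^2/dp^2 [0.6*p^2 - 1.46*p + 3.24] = 1.20000000000000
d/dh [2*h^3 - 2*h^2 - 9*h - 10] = 6*h^2 - 4*h - 9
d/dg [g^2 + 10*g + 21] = 2*g + 10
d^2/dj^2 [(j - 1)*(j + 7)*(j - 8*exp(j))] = -8*j^2*exp(j) - 80*j*exp(j) + 6*j - 56*exp(j) + 12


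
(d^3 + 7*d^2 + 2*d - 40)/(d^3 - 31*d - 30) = (d^2 + 2*d - 8)/(d^2 - 5*d - 6)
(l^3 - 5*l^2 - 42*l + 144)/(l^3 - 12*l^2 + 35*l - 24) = (l + 6)/(l - 1)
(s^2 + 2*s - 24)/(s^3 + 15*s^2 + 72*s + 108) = (s - 4)/(s^2 + 9*s + 18)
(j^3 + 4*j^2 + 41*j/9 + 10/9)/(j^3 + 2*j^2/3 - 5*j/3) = (3*j^2 + 7*j + 2)/(3*j*(j - 1))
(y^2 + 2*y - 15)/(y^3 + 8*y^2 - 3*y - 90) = 1/(y + 6)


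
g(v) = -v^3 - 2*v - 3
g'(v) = -3*v^2 - 2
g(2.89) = -32.92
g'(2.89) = -27.06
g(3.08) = -38.38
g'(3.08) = -30.46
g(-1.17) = 0.94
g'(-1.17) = -6.11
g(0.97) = -5.85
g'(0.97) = -4.82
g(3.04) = -37.17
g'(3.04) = -29.72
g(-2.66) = 21.14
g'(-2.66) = -23.23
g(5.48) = -178.53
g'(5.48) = -92.09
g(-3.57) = 49.64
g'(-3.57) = -40.23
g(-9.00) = 744.00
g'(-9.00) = -245.00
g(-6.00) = 225.00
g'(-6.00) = -110.00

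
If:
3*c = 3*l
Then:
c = l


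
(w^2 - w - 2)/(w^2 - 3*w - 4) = (w - 2)/(w - 4)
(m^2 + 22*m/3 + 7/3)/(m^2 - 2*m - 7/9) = 3*(m + 7)/(3*m - 7)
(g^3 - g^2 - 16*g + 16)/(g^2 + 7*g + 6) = (g^3 - g^2 - 16*g + 16)/(g^2 + 7*g + 6)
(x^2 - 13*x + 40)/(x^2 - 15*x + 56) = (x - 5)/(x - 7)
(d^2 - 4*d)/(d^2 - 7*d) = (d - 4)/(d - 7)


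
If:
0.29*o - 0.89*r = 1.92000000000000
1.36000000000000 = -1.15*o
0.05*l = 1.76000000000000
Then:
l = 35.20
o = -1.18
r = -2.54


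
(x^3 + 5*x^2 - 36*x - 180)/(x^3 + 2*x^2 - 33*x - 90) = (x + 6)/(x + 3)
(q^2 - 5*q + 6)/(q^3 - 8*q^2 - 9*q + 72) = (q - 2)/(q^2 - 5*q - 24)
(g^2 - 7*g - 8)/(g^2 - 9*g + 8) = (g + 1)/(g - 1)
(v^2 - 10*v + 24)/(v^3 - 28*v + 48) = (v - 6)/(v^2 + 4*v - 12)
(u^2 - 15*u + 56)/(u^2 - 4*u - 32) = (u - 7)/(u + 4)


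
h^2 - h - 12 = (h - 4)*(h + 3)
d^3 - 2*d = d*(d - sqrt(2))*(d + sqrt(2))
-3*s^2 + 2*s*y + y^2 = (-s + y)*(3*s + y)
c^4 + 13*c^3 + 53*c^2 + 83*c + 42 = (c + 1)*(c + 2)*(c + 3)*(c + 7)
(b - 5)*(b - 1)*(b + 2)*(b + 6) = b^4 + 2*b^3 - 31*b^2 - 32*b + 60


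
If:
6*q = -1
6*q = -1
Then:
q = -1/6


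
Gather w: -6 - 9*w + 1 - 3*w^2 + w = -3*w^2 - 8*w - 5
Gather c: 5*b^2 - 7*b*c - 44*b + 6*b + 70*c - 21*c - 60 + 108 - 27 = 5*b^2 - 38*b + c*(49 - 7*b) + 21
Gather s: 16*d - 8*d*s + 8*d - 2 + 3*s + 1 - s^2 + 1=24*d - s^2 + s*(3 - 8*d)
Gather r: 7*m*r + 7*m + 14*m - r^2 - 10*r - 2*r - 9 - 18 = 21*m - r^2 + r*(7*m - 12) - 27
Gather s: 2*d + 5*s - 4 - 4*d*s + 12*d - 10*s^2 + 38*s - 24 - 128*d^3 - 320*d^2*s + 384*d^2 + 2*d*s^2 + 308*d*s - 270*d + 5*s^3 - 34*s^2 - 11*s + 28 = -128*d^3 + 384*d^2 - 256*d + 5*s^3 + s^2*(2*d - 44) + s*(-320*d^2 + 304*d + 32)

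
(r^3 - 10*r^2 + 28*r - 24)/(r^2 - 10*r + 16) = (r^2 - 8*r + 12)/(r - 8)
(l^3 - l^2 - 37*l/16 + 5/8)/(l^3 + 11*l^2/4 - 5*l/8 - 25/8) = (4*l^2 - 9*l + 2)/(2*(2*l^2 + 3*l - 5))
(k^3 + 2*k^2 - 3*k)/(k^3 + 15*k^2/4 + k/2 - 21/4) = 4*k/(4*k + 7)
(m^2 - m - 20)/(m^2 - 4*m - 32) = (m - 5)/(m - 8)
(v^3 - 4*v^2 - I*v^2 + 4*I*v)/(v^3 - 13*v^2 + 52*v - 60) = v*(v^2 - 4*v - I*v + 4*I)/(v^3 - 13*v^2 + 52*v - 60)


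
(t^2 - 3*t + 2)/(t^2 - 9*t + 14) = (t - 1)/(t - 7)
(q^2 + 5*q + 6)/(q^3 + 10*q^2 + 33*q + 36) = (q + 2)/(q^2 + 7*q + 12)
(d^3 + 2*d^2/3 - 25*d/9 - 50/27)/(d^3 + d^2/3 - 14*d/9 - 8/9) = (9*d^2 - 25)/(3*(3*d^2 - d - 4))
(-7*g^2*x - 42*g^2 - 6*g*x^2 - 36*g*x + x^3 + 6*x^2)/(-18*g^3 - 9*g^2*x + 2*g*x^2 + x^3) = (7*g^2*x + 42*g^2 + 6*g*x^2 + 36*g*x - x^3 - 6*x^2)/(18*g^3 + 9*g^2*x - 2*g*x^2 - x^3)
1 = 1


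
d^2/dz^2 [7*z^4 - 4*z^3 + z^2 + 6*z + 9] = 84*z^2 - 24*z + 2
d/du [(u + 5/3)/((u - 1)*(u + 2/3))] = (-9*u^2 - 30*u - 1)/(9*u^4 - 6*u^3 - 11*u^2 + 4*u + 4)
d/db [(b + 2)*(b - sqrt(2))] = 2*b - sqrt(2) + 2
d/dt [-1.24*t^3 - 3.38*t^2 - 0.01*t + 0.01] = -3.72*t^2 - 6.76*t - 0.01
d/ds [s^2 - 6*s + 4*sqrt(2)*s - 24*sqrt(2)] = 2*s - 6 + 4*sqrt(2)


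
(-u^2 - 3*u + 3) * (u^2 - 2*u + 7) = -u^4 - u^3 + 2*u^2 - 27*u + 21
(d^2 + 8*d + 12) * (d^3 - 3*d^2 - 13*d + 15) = d^5 + 5*d^4 - 25*d^3 - 125*d^2 - 36*d + 180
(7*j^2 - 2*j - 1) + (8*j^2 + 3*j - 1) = 15*j^2 + j - 2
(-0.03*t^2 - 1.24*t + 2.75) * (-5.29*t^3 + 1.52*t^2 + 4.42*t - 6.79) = 0.1587*t^5 + 6.514*t^4 - 16.5649*t^3 - 1.0971*t^2 + 20.5746*t - 18.6725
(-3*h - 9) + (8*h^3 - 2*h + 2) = 8*h^3 - 5*h - 7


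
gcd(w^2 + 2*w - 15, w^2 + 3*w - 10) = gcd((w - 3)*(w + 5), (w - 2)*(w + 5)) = w + 5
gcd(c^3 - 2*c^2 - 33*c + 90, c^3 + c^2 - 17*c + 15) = c - 3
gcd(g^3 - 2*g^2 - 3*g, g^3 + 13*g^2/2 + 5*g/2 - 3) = g + 1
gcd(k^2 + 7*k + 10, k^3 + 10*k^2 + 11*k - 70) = k + 5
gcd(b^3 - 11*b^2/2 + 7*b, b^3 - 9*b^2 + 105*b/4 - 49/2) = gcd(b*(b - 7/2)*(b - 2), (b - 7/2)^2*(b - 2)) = b^2 - 11*b/2 + 7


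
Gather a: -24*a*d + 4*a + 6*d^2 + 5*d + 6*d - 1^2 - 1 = a*(4 - 24*d) + 6*d^2 + 11*d - 2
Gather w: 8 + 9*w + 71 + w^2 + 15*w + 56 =w^2 + 24*w + 135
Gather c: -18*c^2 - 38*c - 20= -18*c^2 - 38*c - 20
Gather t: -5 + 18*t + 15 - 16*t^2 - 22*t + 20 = -16*t^2 - 4*t + 30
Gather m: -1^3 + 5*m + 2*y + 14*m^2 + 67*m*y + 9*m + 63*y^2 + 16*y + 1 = 14*m^2 + m*(67*y + 14) + 63*y^2 + 18*y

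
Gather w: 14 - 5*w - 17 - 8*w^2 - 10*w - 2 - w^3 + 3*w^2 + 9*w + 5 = -w^3 - 5*w^2 - 6*w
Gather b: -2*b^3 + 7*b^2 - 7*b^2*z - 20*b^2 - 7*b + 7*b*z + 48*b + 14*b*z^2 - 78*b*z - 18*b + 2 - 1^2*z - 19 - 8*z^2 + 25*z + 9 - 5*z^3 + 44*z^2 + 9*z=-2*b^3 + b^2*(-7*z - 13) + b*(14*z^2 - 71*z + 23) - 5*z^3 + 36*z^2 + 33*z - 8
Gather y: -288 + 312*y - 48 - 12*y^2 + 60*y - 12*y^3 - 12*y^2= -12*y^3 - 24*y^2 + 372*y - 336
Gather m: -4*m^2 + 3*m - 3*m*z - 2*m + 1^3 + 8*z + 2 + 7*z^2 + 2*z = -4*m^2 + m*(1 - 3*z) + 7*z^2 + 10*z + 3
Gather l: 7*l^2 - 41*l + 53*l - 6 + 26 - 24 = 7*l^2 + 12*l - 4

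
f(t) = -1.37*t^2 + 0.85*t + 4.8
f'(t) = 0.85 - 2.74*t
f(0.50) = 4.88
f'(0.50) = -0.52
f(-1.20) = 1.81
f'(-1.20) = 4.14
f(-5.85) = -47.06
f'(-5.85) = 16.88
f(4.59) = -20.16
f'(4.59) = -11.73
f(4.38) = -17.76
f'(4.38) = -11.15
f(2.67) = -2.70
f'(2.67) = -6.47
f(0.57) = 4.84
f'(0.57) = -0.71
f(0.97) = 4.34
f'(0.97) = -1.81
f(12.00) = -182.28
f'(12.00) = -32.03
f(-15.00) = -316.20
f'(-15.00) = 41.95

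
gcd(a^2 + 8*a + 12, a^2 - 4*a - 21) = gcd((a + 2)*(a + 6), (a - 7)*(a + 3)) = 1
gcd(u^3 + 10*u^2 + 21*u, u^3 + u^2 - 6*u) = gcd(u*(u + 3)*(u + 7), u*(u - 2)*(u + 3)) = u^2 + 3*u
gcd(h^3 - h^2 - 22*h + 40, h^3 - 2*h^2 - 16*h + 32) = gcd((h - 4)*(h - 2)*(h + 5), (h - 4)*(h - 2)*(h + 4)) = h^2 - 6*h + 8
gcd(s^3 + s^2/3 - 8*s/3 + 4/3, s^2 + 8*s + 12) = s + 2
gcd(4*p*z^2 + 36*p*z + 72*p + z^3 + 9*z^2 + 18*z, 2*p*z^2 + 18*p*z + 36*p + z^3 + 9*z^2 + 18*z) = z^2 + 9*z + 18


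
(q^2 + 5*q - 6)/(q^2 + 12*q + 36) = (q - 1)/(q + 6)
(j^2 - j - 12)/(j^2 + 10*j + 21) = (j - 4)/(j + 7)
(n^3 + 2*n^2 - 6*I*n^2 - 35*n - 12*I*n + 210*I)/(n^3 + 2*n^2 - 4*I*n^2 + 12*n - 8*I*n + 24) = (n^2 + 2*n - 35)/(n^2 + 2*n*(1 + I) + 4*I)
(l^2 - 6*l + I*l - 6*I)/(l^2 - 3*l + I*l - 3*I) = (l - 6)/(l - 3)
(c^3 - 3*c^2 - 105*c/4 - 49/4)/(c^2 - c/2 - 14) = (2*c^2 - 13*c - 7)/(2*(c - 4))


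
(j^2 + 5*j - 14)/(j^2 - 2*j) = (j + 7)/j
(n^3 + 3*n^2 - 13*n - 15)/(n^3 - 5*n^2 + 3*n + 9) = (n + 5)/(n - 3)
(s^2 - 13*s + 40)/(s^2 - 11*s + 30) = (s - 8)/(s - 6)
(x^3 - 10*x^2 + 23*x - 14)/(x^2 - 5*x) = (x^3 - 10*x^2 + 23*x - 14)/(x*(x - 5))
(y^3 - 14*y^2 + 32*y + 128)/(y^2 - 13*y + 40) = (y^2 - 6*y - 16)/(y - 5)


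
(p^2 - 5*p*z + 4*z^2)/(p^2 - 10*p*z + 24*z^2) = (-p + z)/(-p + 6*z)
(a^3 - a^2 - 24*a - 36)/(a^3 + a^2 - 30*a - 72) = (a + 2)/(a + 4)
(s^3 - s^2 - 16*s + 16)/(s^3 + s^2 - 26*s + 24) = (s + 4)/(s + 6)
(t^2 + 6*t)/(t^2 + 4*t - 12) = t/(t - 2)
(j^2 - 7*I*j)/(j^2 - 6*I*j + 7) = j/(j + I)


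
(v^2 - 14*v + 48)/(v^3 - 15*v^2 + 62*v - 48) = 1/(v - 1)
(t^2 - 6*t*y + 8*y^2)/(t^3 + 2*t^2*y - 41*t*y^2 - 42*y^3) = (t^2 - 6*t*y + 8*y^2)/(t^3 + 2*t^2*y - 41*t*y^2 - 42*y^3)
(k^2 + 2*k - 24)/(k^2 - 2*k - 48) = (k - 4)/(k - 8)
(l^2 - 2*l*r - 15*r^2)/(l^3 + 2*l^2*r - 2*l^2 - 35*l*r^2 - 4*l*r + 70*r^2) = (l + 3*r)/(l^2 + 7*l*r - 2*l - 14*r)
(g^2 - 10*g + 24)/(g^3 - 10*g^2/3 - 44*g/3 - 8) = 3*(g - 4)/(3*g^2 + 8*g + 4)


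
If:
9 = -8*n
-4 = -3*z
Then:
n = -9/8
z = 4/3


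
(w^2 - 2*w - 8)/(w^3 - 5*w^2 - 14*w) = (w - 4)/(w*(w - 7))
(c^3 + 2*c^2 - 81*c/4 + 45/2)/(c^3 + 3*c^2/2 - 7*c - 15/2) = (c^2 + 9*c/2 - 9)/(c^2 + 4*c + 3)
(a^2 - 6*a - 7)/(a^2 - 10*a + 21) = (a + 1)/(a - 3)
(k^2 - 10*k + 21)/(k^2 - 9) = (k - 7)/(k + 3)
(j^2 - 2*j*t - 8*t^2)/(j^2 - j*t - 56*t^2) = (-j^2 + 2*j*t + 8*t^2)/(-j^2 + j*t + 56*t^2)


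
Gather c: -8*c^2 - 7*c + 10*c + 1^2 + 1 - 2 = -8*c^2 + 3*c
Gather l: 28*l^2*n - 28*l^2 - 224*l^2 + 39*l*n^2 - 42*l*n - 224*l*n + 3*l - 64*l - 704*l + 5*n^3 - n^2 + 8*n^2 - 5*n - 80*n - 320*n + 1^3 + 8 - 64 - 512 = l^2*(28*n - 252) + l*(39*n^2 - 266*n - 765) + 5*n^3 + 7*n^2 - 405*n - 567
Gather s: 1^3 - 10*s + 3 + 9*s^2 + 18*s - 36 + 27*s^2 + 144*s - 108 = 36*s^2 + 152*s - 140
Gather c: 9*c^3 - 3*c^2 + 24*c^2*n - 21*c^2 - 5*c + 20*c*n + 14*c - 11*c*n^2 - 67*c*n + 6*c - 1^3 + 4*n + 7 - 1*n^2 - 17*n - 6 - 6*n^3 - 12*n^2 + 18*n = 9*c^3 + c^2*(24*n - 24) + c*(-11*n^2 - 47*n + 15) - 6*n^3 - 13*n^2 + 5*n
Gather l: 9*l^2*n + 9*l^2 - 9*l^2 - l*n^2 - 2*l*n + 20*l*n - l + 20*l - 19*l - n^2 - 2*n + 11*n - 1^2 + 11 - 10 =9*l^2*n + l*(-n^2 + 18*n) - n^2 + 9*n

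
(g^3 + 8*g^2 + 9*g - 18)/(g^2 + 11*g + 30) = (g^2 + 2*g - 3)/(g + 5)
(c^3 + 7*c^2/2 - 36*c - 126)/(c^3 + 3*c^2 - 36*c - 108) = (c + 7/2)/(c + 3)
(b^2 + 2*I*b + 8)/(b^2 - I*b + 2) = (b + 4*I)/(b + I)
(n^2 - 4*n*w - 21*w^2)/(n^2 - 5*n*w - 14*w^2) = (n + 3*w)/(n + 2*w)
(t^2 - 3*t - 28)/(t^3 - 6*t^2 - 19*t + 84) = 1/(t - 3)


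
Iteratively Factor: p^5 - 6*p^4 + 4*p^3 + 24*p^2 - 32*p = (p - 4)*(p^4 - 2*p^3 - 4*p^2 + 8*p) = (p - 4)*(p + 2)*(p^3 - 4*p^2 + 4*p) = (p - 4)*(p - 2)*(p + 2)*(p^2 - 2*p) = (p - 4)*(p - 2)^2*(p + 2)*(p)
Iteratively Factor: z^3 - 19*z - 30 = (z - 5)*(z^2 + 5*z + 6) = (z - 5)*(z + 3)*(z + 2)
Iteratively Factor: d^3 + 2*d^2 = (d + 2)*(d^2) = d*(d + 2)*(d)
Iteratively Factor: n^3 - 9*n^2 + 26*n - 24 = (n - 4)*(n^2 - 5*n + 6) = (n - 4)*(n - 2)*(n - 3)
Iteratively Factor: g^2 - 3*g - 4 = (g + 1)*(g - 4)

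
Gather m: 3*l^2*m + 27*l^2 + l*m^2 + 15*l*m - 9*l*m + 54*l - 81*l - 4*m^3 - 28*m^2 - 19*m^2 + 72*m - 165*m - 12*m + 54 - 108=27*l^2 - 27*l - 4*m^3 + m^2*(l - 47) + m*(3*l^2 + 6*l - 105) - 54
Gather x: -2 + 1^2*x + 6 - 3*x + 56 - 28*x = 60 - 30*x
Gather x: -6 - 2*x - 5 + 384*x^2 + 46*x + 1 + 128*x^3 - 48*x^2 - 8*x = 128*x^3 + 336*x^2 + 36*x - 10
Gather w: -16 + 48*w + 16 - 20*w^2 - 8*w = -20*w^2 + 40*w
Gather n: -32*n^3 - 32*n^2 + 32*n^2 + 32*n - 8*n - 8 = -32*n^3 + 24*n - 8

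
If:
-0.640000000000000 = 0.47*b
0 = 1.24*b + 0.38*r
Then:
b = -1.36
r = 4.44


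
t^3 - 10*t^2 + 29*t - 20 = (t - 5)*(t - 4)*(t - 1)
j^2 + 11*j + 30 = (j + 5)*(j + 6)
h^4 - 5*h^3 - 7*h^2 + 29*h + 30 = (h - 5)*(h - 3)*(h + 1)*(h + 2)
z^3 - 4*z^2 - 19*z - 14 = (z - 7)*(z + 1)*(z + 2)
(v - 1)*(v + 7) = v^2 + 6*v - 7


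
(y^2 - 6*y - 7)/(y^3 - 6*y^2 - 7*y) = 1/y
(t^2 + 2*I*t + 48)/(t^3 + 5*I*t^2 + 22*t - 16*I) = (t - 6*I)/(t^2 - 3*I*t - 2)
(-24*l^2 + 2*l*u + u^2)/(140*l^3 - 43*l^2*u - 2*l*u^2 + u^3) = (6*l + u)/(-35*l^2 + 2*l*u + u^2)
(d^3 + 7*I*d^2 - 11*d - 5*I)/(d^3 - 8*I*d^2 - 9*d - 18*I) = (d^2 + 6*I*d - 5)/(d^2 - 9*I*d - 18)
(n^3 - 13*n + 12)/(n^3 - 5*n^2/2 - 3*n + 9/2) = 2*(n + 4)/(2*n + 3)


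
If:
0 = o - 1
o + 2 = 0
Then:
No Solution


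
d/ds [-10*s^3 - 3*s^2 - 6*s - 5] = -30*s^2 - 6*s - 6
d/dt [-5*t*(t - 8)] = 40 - 10*t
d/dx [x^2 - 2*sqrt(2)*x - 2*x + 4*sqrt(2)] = 2*x - 2*sqrt(2) - 2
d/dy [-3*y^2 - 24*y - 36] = -6*y - 24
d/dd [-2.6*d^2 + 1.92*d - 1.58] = 1.92 - 5.2*d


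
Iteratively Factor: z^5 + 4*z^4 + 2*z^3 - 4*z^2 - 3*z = (z - 1)*(z^4 + 5*z^3 + 7*z^2 + 3*z) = (z - 1)*(z + 1)*(z^3 + 4*z^2 + 3*z) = z*(z - 1)*(z + 1)*(z^2 + 4*z + 3) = z*(z - 1)*(z + 1)^2*(z + 3)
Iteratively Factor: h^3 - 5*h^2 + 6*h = (h - 3)*(h^2 - 2*h) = h*(h - 3)*(h - 2)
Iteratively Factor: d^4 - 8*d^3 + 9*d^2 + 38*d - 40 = (d - 1)*(d^3 - 7*d^2 + 2*d + 40) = (d - 1)*(d + 2)*(d^2 - 9*d + 20) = (d - 4)*(d - 1)*(d + 2)*(d - 5)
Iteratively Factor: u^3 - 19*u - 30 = (u + 3)*(u^2 - 3*u - 10) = (u + 2)*(u + 3)*(u - 5)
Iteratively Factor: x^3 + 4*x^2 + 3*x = (x)*(x^2 + 4*x + 3) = x*(x + 3)*(x + 1)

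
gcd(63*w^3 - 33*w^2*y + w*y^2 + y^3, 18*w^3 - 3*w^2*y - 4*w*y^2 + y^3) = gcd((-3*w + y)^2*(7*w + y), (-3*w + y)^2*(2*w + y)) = 9*w^2 - 6*w*y + y^2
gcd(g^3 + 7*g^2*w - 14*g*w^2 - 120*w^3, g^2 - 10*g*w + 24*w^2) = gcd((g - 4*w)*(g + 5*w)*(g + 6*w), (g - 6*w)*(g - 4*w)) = -g + 4*w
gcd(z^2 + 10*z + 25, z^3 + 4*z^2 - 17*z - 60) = z + 5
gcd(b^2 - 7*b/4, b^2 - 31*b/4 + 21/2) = b - 7/4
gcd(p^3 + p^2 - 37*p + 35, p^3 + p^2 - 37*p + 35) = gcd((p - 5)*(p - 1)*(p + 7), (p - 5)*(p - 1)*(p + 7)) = p^3 + p^2 - 37*p + 35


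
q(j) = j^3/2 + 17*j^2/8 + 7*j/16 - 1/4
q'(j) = 3*j^2/2 + 17*j/4 + 7/16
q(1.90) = 11.68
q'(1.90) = 13.93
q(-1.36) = 1.83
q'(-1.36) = -2.57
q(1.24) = 4.51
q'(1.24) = 8.01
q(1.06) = 3.20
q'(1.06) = 6.63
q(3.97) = 66.26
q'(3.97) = 40.95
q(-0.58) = 0.11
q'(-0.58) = -1.52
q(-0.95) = 0.82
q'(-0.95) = -2.25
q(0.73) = 1.40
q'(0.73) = 4.34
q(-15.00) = -1216.19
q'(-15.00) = 274.19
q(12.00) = 1175.00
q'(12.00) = 267.44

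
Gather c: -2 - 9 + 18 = 7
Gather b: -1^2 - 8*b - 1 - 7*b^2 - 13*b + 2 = -7*b^2 - 21*b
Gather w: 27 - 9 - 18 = 0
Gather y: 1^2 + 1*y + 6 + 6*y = 7*y + 7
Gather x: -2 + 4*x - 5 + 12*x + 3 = 16*x - 4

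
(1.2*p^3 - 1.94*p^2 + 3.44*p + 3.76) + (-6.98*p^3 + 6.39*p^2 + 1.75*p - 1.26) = -5.78*p^3 + 4.45*p^2 + 5.19*p + 2.5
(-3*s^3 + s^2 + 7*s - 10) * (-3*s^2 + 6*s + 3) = 9*s^5 - 21*s^4 - 24*s^3 + 75*s^2 - 39*s - 30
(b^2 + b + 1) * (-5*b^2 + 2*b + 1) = -5*b^4 - 3*b^3 - 2*b^2 + 3*b + 1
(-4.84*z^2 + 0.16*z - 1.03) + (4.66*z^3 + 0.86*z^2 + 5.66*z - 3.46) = 4.66*z^3 - 3.98*z^2 + 5.82*z - 4.49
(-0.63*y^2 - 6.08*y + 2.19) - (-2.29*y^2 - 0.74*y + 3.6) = 1.66*y^2 - 5.34*y - 1.41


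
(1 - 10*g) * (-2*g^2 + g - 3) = 20*g^3 - 12*g^2 + 31*g - 3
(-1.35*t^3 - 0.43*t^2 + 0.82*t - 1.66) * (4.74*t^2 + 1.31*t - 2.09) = -6.399*t^5 - 3.8067*t^4 + 6.145*t^3 - 5.8955*t^2 - 3.8884*t + 3.4694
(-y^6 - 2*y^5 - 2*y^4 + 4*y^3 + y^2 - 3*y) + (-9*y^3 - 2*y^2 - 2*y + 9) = -y^6 - 2*y^5 - 2*y^4 - 5*y^3 - y^2 - 5*y + 9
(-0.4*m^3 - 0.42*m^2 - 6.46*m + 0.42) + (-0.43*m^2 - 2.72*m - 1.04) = -0.4*m^3 - 0.85*m^2 - 9.18*m - 0.62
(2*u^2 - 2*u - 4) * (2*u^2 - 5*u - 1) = 4*u^4 - 14*u^3 + 22*u + 4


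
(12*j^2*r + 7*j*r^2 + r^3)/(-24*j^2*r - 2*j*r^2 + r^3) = (3*j + r)/(-6*j + r)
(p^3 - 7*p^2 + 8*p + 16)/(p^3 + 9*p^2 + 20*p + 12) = (p^2 - 8*p + 16)/(p^2 + 8*p + 12)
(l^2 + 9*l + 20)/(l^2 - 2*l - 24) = (l + 5)/(l - 6)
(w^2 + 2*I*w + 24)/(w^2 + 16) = (w + 6*I)/(w + 4*I)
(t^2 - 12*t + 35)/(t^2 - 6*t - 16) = (-t^2 + 12*t - 35)/(-t^2 + 6*t + 16)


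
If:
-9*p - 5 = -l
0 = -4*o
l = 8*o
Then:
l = 0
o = 0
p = -5/9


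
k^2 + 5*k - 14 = (k - 2)*(k + 7)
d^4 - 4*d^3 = d^3*(d - 4)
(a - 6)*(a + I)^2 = a^3 - 6*a^2 + 2*I*a^2 - a - 12*I*a + 6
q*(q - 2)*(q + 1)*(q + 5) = q^4 + 4*q^3 - 7*q^2 - 10*q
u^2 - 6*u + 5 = (u - 5)*(u - 1)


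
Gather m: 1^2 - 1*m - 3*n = -m - 3*n + 1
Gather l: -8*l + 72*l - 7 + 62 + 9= 64*l + 64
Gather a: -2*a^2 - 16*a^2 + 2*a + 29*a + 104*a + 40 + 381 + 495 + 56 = -18*a^2 + 135*a + 972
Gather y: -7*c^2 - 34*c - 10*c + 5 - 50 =-7*c^2 - 44*c - 45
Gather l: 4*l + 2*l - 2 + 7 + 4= 6*l + 9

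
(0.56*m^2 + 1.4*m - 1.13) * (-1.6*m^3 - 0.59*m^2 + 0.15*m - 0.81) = -0.896*m^5 - 2.5704*m^4 + 1.066*m^3 + 0.4231*m^2 - 1.3035*m + 0.9153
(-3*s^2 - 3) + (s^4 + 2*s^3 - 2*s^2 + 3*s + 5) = s^4 + 2*s^3 - 5*s^2 + 3*s + 2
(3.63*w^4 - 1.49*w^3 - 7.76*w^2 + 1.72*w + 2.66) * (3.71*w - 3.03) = 13.4673*w^5 - 16.5268*w^4 - 24.2749*w^3 + 29.894*w^2 + 4.657*w - 8.0598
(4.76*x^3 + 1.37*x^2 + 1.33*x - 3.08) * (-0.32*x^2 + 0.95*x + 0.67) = -1.5232*x^5 + 4.0836*x^4 + 4.0651*x^3 + 3.167*x^2 - 2.0349*x - 2.0636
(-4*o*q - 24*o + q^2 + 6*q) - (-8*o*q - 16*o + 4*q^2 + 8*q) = 4*o*q - 8*o - 3*q^2 - 2*q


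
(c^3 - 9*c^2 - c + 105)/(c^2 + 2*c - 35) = (c^2 - 4*c - 21)/(c + 7)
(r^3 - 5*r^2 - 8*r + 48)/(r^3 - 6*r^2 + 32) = (r + 3)/(r + 2)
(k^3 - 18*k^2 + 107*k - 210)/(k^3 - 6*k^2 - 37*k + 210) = (k - 6)/(k + 6)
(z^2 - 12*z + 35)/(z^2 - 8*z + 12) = (z^2 - 12*z + 35)/(z^2 - 8*z + 12)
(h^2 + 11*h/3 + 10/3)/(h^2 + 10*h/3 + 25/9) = 3*(h + 2)/(3*h + 5)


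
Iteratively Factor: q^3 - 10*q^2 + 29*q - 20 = (q - 4)*(q^2 - 6*q + 5) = (q - 4)*(q - 1)*(q - 5)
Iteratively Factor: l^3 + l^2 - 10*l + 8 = (l - 1)*(l^2 + 2*l - 8) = (l - 2)*(l - 1)*(l + 4)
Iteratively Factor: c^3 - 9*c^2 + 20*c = (c)*(c^2 - 9*c + 20) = c*(c - 5)*(c - 4)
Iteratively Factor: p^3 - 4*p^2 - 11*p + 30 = (p - 5)*(p^2 + p - 6) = (p - 5)*(p - 2)*(p + 3)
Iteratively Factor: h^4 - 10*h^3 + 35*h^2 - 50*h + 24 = (h - 2)*(h^3 - 8*h^2 + 19*h - 12) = (h - 4)*(h - 2)*(h^2 - 4*h + 3) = (h - 4)*(h - 2)*(h - 1)*(h - 3)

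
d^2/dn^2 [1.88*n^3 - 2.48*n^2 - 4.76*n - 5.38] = 11.28*n - 4.96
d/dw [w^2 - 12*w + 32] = 2*w - 12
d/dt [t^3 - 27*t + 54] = 3*t^2 - 27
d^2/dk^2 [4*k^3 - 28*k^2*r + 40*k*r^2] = 24*k - 56*r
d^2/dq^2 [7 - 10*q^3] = -60*q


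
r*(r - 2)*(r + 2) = r^3 - 4*r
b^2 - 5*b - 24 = (b - 8)*(b + 3)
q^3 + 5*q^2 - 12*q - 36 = (q - 3)*(q + 2)*(q + 6)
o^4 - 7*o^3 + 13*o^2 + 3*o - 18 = (o - 3)^2*(o - 2)*(o + 1)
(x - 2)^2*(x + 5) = x^3 + x^2 - 16*x + 20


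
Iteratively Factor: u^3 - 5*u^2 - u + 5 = (u - 1)*(u^2 - 4*u - 5) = (u - 5)*(u - 1)*(u + 1)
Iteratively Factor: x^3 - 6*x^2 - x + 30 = (x + 2)*(x^2 - 8*x + 15) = (x - 3)*(x + 2)*(x - 5)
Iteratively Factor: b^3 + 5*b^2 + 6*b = (b + 3)*(b^2 + 2*b) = b*(b + 3)*(b + 2)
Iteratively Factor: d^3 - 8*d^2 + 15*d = (d)*(d^2 - 8*d + 15) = d*(d - 5)*(d - 3)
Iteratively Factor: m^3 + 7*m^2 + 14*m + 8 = (m + 4)*(m^2 + 3*m + 2) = (m + 1)*(m + 4)*(m + 2)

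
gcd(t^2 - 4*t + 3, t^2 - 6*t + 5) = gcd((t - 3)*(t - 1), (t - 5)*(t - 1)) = t - 1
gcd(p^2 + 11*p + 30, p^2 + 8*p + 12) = p + 6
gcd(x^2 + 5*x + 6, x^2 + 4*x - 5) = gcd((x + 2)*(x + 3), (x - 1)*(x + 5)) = 1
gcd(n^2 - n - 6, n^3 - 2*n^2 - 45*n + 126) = n - 3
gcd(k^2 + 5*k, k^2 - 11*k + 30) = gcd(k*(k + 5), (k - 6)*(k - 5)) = 1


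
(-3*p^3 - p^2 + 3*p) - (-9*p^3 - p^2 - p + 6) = 6*p^3 + 4*p - 6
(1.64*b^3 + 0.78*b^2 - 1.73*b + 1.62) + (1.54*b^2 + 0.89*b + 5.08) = 1.64*b^3 + 2.32*b^2 - 0.84*b + 6.7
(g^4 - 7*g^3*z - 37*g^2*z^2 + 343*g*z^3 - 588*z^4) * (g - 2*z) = g^5 - 9*g^4*z - 23*g^3*z^2 + 417*g^2*z^3 - 1274*g*z^4 + 1176*z^5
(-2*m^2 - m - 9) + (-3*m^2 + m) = -5*m^2 - 9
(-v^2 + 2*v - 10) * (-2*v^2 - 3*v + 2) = 2*v^4 - v^3 + 12*v^2 + 34*v - 20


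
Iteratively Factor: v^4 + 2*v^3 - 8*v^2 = (v)*(v^3 + 2*v^2 - 8*v) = v^2*(v^2 + 2*v - 8) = v^2*(v + 4)*(v - 2)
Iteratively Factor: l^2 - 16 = (l - 4)*(l + 4)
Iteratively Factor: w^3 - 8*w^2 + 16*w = (w - 4)*(w^2 - 4*w) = (w - 4)^2*(w)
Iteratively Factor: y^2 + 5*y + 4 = (y + 4)*(y + 1)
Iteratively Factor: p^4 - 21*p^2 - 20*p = (p)*(p^3 - 21*p - 20) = p*(p + 1)*(p^2 - p - 20) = p*(p - 5)*(p + 1)*(p + 4)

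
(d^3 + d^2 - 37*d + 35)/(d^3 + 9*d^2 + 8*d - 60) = (d^3 + d^2 - 37*d + 35)/(d^3 + 9*d^2 + 8*d - 60)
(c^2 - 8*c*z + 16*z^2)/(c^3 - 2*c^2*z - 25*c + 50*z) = (c^2 - 8*c*z + 16*z^2)/(c^3 - 2*c^2*z - 25*c + 50*z)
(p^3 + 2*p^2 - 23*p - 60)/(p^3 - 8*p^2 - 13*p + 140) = (p + 3)/(p - 7)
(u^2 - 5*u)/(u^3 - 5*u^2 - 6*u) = (5 - u)/(-u^2 + 5*u + 6)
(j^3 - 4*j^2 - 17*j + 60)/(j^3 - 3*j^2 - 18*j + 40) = (j - 3)/(j - 2)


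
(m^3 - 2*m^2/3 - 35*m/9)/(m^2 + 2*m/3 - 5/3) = m*(3*m - 7)/(3*(m - 1))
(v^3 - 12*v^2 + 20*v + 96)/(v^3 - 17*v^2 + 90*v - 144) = (v + 2)/(v - 3)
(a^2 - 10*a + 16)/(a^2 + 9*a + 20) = (a^2 - 10*a + 16)/(a^2 + 9*a + 20)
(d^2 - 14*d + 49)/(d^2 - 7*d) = (d - 7)/d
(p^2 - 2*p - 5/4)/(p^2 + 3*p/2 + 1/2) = (p - 5/2)/(p + 1)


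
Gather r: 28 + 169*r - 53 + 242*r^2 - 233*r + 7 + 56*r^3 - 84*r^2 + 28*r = 56*r^3 + 158*r^2 - 36*r - 18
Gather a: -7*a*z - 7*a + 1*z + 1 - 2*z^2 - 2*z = a*(-7*z - 7) - 2*z^2 - z + 1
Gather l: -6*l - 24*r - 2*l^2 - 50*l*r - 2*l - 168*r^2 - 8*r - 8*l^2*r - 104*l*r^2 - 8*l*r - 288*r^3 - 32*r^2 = l^2*(-8*r - 2) + l*(-104*r^2 - 58*r - 8) - 288*r^3 - 200*r^2 - 32*r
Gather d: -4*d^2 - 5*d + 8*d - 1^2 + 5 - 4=-4*d^2 + 3*d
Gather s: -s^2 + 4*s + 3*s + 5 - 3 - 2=-s^2 + 7*s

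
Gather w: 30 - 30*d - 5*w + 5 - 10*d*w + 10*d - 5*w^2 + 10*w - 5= -20*d - 5*w^2 + w*(5 - 10*d) + 30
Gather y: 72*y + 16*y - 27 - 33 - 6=88*y - 66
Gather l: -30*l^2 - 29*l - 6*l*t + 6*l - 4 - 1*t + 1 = -30*l^2 + l*(-6*t - 23) - t - 3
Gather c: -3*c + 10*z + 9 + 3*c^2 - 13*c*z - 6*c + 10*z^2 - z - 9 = 3*c^2 + c*(-13*z - 9) + 10*z^2 + 9*z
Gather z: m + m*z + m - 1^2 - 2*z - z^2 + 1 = 2*m - z^2 + z*(m - 2)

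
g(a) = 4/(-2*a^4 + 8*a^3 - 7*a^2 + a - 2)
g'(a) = 4*(8*a^3 - 24*a^2 + 14*a - 1)/(-2*a^4 + 8*a^3 - 7*a^2 + a - 2)^2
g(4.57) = -0.02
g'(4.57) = 0.02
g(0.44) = -1.73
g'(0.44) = 0.90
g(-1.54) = -0.07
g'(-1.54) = -0.12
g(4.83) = -0.01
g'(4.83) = 0.01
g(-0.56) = -0.63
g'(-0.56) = -1.76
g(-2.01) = -0.03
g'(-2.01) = -0.05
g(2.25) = 0.85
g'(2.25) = 0.02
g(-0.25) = -1.42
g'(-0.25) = -3.08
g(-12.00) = 0.00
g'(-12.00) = 0.00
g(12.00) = 0.00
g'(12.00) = 0.00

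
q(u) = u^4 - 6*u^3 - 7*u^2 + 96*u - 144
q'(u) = 4*u^3 - 18*u^2 - 14*u + 96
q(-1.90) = -297.48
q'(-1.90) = 30.18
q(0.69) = -82.84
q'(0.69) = 79.08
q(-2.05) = -300.87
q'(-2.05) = 14.59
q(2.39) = -3.83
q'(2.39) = 14.33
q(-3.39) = -184.07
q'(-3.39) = -219.23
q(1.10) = -53.39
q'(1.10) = 64.14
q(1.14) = -50.86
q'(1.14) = 62.57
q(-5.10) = 656.76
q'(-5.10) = -831.38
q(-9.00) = 9360.00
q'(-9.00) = -4152.00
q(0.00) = -144.00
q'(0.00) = 96.00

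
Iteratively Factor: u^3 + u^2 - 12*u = (u)*(u^2 + u - 12) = u*(u + 4)*(u - 3)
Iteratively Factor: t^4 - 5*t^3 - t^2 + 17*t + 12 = (t + 1)*(t^3 - 6*t^2 + 5*t + 12) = (t - 3)*(t + 1)*(t^2 - 3*t - 4) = (t - 4)*(t - 3)*(t + 1)*(t + 1)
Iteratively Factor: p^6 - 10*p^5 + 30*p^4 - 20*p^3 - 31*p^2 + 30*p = (p - 3)*(p^5 - 7*p^4 + 9*p^3 + 7*p^2 - 10*p) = (p - 5)*(p - 3)*(p^4 - 2*p^3 - p^2 + 2*p) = (p - 5)*(p - 3)*(p - 1)*(p^3 - p^2 - 2*p) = (p - 5)*(p - 3)*(p - 2)*(p - 1)*(p^2 + p) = (p - 5)*(p - 3)*(p - 2)*(p - 1)*(p + 1)*(p)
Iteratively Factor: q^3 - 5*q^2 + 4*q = (q - 1)*(q^2 - 4*q) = q*(q - 1)*(q - 4)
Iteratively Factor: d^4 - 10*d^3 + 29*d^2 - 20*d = (d - 1)*(d^3 - 9*d^2 + 20*d) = d*(d - 1)*(d^2 - 9*d + 20) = d*(d - 4)*(d - 1)*(d - 5)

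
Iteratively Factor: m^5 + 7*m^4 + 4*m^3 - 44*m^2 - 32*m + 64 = (m - 2)*(m^4 + 9*m^3 + 22*m^2 - 32) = (m - 2)*(m + 2)*(m^3 + 7*m^2 + 8*m - 16) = (m - 2)*(m + 2)*(m + 4)*(m^2 + 3*m - 4) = (m - 2)*(m - 1)*(m + 2)*(m + 4)*(m + 4)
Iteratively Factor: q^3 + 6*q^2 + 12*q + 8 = (q + 2)*(q^2 + 4*q + 4) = (q + 2)^2*(q + 2)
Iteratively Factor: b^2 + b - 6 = (b - 2)*(b + 3)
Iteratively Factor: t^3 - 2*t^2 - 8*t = (t + 2)*(t^2 - 4*t) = t*(t + 2)*(t - 4)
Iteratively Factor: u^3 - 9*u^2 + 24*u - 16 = (u - 1)*(u^2 - 8*u + 16) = (u - 4)*(u - 1)*(u - 4)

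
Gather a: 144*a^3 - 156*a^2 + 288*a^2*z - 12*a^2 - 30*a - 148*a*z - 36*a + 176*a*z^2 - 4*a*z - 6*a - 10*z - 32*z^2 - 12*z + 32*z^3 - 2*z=144*a^3 + a^2*(288*z - 168) + a*(176*z^2 - 152*z - 72) + 32*z^3 - 32*z^2 - 24*z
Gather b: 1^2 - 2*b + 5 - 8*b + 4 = 10 - 10*b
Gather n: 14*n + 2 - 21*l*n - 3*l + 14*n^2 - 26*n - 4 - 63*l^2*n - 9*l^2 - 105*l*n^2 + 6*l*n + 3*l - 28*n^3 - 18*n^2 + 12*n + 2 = -9*l^2 - 28*n^3 + n^2*(-105*l - 4) + n*(-63*l^2 - 15*l)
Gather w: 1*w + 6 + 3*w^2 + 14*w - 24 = 3*w^2 + 15*w - 18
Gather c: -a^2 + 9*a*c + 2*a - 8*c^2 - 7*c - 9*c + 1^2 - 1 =-a^2 + 2*a - 8*c^2 + c*(9*a - 16)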